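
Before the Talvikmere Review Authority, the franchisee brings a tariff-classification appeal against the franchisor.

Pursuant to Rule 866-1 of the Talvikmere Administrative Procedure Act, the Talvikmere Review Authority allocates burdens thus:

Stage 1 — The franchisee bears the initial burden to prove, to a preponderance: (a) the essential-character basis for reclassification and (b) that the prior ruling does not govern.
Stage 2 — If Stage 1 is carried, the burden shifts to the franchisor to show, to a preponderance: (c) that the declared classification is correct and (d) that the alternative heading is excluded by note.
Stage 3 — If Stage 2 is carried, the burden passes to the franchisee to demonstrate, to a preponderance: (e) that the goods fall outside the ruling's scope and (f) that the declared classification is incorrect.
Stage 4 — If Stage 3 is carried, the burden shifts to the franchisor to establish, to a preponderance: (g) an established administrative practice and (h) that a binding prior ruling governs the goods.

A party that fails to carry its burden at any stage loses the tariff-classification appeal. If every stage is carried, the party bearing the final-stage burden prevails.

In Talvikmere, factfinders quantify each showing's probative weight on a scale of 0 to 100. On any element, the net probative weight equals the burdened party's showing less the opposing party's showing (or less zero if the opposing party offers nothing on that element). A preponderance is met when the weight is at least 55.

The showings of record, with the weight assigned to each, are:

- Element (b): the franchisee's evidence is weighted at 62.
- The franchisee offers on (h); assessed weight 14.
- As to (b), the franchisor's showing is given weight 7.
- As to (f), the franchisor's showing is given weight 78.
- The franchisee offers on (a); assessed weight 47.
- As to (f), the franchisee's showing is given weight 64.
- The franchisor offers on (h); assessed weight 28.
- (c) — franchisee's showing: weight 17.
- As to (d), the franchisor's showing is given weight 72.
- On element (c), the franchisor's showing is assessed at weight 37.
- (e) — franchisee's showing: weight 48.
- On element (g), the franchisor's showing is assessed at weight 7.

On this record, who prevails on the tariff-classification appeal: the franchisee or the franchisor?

franchisor

Stage 1 — burden on franchisee; standard: a preponderance (weight is at least 55).
    (a): 47 < 55 [not met]
    (b): 62 − 7 = 55 ≥ 55 [met]
  Stage 1 not carried; the franchisee fails its burden.
So the franchisor prevails.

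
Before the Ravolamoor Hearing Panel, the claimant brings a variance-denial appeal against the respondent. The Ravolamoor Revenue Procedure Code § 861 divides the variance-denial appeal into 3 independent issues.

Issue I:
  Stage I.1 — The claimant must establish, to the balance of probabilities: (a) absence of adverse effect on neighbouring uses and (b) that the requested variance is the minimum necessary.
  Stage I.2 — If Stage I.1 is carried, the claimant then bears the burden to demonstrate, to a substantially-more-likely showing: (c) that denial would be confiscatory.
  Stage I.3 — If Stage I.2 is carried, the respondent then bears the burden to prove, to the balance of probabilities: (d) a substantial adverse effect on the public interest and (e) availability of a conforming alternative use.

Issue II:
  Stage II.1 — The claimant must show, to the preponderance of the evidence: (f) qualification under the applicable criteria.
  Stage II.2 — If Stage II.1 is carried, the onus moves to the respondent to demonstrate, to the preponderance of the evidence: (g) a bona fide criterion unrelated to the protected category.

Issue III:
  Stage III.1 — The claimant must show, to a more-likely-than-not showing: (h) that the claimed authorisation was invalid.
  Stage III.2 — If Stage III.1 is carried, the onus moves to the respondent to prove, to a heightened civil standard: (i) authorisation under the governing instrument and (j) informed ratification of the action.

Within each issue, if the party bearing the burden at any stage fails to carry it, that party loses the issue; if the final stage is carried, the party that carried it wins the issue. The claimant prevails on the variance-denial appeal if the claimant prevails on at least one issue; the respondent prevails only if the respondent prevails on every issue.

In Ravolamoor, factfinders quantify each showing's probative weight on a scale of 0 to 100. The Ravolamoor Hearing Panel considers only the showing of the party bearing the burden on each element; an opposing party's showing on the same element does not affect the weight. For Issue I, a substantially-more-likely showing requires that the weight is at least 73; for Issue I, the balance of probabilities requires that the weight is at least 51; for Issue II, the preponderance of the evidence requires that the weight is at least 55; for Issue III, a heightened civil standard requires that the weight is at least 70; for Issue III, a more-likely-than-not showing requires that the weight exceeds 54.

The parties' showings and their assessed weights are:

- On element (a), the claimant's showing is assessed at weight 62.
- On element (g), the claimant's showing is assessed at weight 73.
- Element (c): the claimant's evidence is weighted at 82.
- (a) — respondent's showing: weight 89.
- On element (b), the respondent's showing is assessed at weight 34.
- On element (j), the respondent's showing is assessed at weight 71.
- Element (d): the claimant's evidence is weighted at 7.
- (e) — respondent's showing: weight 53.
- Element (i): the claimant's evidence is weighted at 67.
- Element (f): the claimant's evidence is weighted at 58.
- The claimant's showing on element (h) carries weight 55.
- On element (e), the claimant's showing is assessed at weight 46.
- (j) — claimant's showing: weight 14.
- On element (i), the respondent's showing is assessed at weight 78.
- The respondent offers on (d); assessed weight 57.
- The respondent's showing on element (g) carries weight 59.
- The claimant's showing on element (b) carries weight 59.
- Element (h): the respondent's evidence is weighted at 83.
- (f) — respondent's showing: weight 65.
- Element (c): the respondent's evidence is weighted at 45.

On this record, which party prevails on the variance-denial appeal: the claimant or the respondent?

respondent

— Issue I —
Stage I.1 — burden on claimant; standard: the balance of probabilities (weight is at least 51).
    (a): 62 (respondent's 89 disregarded) ≥ 51 [met]
    (b): 59 (respondent's 34 disregarded) ≥ 51 [met]
  Stage I.1 carried; the burden remains with the claimant.
Stage I.2 — burden on claimant; standard: a substantially-more-likely showing (weight is at least 73).
    (c): 82 (respondent's 45 disregarded) ≥ 73 [met]
  Stage I.2 is satisfied; the onus moves to the respondent.
Stage I.3 — burden on respondent; standard: the balance of probabilities (weight is at least 51).
    (d): 57 (claimant's 7 disregarded) ≥ 51 [met]
    (e): 53 (claimant's 46 disregarded) ≥ 51 [met]
  Stage I.3 carried; the final stage is satisfied.
Every stage carried; the respondent prevails on this issue.
— Issue II —
Stage II.1 (claimant, the preponderance of the evidence, weight is at least 55): (f) 58 (respondent's 65 disregarded) ≥ 55 — meets.
  Stage II.1 is satisfied; the onus moves to the respondent.
Stage II.2 (respondent, the preponderance of the evidence, weight is at least 55): (g) 59 (claimant's 73 disregarded) ≥ 55 — meets.
  The respondent carries the last stage.
Every stage carried; the respondent prevails on this issue.
— Issue III —
At Stage III.1 the claimant must meet a more-likely-than-not showing (weight exceeds 54): on (h) the weight is 55 (the respondent's 83 is given no effect), > 54, so (h) meets the standard.
  Stage III.1 is satisfied; the onus moves to the respondent.
At Stage III.2 the respondent must meet a heightened civil standard (weight is at least 70): on (i) the weight is 78 (the claimant's 67 is given no effect), ≥ 70, so (i) meets the standard; on (j) the weight is 71 (the claimant's 14 is given no effect), which does reach 70, so (j) meets the standard.
  The respondent carries the last stage.
Every stage carried; the respondent prevails on this issue.
Per-issue: Issue I → respondent; Issue II → respondent; Issue III → respondent. The claimant must prevail on at least one issue; overall, the respondent prevails.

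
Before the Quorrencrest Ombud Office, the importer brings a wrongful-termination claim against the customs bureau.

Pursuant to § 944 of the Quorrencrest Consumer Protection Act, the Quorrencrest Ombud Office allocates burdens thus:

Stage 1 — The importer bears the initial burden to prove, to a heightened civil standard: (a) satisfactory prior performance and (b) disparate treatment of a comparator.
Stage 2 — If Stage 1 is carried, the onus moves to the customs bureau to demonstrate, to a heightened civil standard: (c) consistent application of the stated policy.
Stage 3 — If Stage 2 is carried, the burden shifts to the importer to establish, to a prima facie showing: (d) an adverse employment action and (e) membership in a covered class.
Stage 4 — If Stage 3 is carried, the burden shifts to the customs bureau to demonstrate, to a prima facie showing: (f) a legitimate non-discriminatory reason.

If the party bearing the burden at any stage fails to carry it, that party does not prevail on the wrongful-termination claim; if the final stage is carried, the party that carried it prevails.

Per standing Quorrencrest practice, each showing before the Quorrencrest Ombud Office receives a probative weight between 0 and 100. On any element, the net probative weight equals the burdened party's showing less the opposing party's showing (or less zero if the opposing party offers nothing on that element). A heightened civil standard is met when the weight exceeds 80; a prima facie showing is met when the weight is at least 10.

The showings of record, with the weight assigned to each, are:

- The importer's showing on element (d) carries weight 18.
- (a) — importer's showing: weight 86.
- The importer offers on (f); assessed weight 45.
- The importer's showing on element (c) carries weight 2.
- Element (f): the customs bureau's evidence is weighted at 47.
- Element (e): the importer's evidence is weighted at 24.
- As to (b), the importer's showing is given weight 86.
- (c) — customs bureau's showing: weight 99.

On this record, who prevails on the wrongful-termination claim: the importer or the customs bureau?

At Stage 1 the importer must meet a heightened civil standard (weight exceeds 80): on (a) the weight is 86, > 80, so (a) meets the standard; on (b) the weight is 86, > 80, so (b) meets the standard.
  Stage 1 carried; the burden shifts to the customs bureau.
At Stage 2 the customs bureau must meet a heightened civil standard (weight exceeds 80): on (c) the weight is 99 less the opposing 2 gives net 97, which does exceed 80, so (c) meets the standard.
  All elements met. The burden passes to the importer.
At Stage 3 the importer must meet a prima facie showing (weight is at least 10): on (d) the weight is 18, which does reach 10, so (d) meets the standard; on (e) the weight is 24, ≥ 10, so (e) meets the standard.
  Stage 3 is satisfied; the onus moves to the customs bureau.
At Stage 4 the customs bureau must meet a prima facie showing (weight is at least 10): on (f) the weight is 47 less the opposing 45 gives net 2, which does not reach 10, so (f) does not meet the standard.
  Stage 4 not carried; the customs bureau fails its burden.
The importer prevails.

importer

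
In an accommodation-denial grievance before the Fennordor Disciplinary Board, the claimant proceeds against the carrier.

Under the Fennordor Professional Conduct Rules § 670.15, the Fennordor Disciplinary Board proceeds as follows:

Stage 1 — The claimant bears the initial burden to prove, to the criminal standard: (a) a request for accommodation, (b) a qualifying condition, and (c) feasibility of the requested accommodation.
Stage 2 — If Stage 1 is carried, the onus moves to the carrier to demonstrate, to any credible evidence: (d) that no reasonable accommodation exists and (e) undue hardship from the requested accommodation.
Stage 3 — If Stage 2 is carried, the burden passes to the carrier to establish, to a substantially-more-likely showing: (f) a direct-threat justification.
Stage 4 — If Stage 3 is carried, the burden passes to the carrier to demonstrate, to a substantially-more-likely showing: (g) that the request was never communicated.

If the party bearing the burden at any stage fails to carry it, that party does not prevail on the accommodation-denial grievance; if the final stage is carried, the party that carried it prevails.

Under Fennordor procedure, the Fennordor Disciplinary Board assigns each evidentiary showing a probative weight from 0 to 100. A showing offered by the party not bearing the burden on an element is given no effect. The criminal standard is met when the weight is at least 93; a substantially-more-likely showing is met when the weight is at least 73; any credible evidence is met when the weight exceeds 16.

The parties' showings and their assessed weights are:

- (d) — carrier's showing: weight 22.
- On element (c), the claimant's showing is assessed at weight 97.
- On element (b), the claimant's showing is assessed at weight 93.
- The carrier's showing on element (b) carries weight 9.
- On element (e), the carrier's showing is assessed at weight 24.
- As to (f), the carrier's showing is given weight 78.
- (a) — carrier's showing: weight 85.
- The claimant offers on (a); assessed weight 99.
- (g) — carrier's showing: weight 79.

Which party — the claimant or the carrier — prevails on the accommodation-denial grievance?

Stage 1 — burden on claimant; standard: the criminal standard (weight is at least 93).
    (a): 99 (carrier's 85 disregarded) ≥ 93 [met]
    (b): 93 (carrier's 9 disregarded) ≥ 93 [met]
    (c): 97 ≥ 93 [met]
  The claimant carries Stage 1; the carrier now bears the burden.
Stage 2 — burden on carrier; standard: any credible evidence (weight exceeds 16).
    (d): 22 > 16 [met]
    (e): 24 > 16 [met]
  All elements met. The carrier retains the burden for Stage 3.
Stage 3 — burden on carrier; standard: a substantially-more-likely showing (weight is at least 73).
    (f): 78 ≥ 73 [met]
  Stage 3 is satisfied; the carrier continues to bear the burden.
Stage 4 — burden on carrier; standard: a substantially-more-likely showing (weight is at least 73).
    (g): 79 ≥ 73 [met]
  All elements met at the final stage.
Every stage carried; the carrier prevails.

carrier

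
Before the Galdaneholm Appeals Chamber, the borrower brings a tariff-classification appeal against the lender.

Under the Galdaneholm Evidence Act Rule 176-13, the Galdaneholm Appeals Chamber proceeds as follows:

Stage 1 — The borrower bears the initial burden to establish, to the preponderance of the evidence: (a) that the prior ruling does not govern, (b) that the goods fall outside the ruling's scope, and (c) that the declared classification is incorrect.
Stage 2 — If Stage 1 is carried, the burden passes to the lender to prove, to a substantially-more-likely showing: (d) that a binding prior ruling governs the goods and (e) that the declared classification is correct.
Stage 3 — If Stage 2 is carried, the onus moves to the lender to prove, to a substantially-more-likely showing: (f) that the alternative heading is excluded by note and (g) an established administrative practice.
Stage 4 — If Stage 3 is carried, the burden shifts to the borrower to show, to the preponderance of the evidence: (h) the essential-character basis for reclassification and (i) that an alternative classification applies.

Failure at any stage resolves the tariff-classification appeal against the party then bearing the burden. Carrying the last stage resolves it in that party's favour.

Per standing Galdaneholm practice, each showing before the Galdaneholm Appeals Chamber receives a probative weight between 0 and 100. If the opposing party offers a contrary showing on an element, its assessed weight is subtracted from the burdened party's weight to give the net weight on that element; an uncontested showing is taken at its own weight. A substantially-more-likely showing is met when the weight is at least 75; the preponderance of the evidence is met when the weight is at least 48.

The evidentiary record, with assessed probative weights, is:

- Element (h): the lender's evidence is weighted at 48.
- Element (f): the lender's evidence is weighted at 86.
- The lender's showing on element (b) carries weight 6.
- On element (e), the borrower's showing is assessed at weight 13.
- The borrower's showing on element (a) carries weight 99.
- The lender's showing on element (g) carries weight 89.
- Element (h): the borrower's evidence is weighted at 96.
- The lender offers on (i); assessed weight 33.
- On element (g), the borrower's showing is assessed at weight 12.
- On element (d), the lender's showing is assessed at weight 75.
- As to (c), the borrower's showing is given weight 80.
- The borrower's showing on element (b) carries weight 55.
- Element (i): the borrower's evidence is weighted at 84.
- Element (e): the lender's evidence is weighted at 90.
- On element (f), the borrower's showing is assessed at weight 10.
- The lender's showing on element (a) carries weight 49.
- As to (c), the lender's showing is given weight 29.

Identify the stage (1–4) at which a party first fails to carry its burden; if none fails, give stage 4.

At Stage 1 the borrower must meet the preponderance of the evidence (weight is at least 48): on (a) the weight is 99 less the opposing 49 gives net 50, ≥ 48, so (a) meets the standard; on (b) the weight is 55 less the opposing 6 gives net 49, which does reach 48, so (b) meets the standard; on (c) the weight is 80 less the opposing 29 gives net 51, ≥ 48, so (c) meets the standard.
  Stage 1 carried; the burden shifts to the lender.
At Stage 2 the lender must meet a substantially-more-likely showing (weight is at least 75): on (d) the weight is 75, ≥ 75, so (d) meets the standard; on (e) the weight is 90 less the opposing 13 gives net 77, which does reach 75, so (e) meets the standard.
  Stage 2 carried; the burden remains with the lender.
At Stage 3 the lender must meet a substantially-more-likely showing (weight is at least 75): on (f) the weight is 86 less the opposing 10 gives net 76, which does reach 75, so (f) meets the standard; on (g) the weight is 89 less the opposing 12 gives net 77, ≥ 75, so (g) meets the standard.
  The lender carries Stage 3; the borrower now bears the burden.
At Stage 4 the borrower must meet the preponderance of the evidence (weight is at least 48): on (h) the weight is 96 less the opposing 48 gives net 48, which does reach 48, so (h) meets the standard; on (i) the weight is 84 less the opposing 33 gives net 51, ≥ 48, so (i) meets the standard.
  The borrower carries the last stage.
All stages carried — the borrower prevails.

stage 4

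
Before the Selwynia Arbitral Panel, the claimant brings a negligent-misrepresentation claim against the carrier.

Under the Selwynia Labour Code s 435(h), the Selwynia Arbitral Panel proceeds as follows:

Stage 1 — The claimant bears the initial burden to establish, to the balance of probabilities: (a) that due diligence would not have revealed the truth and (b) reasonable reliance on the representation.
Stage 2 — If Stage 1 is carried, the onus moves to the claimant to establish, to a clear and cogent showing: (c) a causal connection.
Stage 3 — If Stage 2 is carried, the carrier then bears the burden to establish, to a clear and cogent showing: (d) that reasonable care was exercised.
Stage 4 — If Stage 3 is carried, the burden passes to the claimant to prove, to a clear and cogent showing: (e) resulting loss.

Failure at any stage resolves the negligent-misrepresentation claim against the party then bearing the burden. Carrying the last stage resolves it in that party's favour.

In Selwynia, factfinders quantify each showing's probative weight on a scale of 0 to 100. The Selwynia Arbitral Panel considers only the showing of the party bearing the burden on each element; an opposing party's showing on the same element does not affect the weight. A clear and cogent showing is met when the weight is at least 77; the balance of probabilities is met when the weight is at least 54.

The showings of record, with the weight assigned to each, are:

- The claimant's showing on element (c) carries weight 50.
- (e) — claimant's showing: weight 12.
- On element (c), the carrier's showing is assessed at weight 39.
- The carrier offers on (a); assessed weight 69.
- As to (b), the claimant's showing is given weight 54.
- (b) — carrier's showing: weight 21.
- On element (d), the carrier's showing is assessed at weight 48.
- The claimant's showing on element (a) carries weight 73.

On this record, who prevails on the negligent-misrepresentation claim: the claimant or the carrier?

carrier

Stage 1 — burden on claimant; standard: the balance of probabilities (weight is at least 54).
    (a): 73 (carrier's 69 disregarded) ≥ 54 [met]
    (b): 54 (carrier's 21 disregarded) ≥ 54 [met]
  Stage 1 is satisfied; the claimant continues to bear the burden.
Stage 2 — burden on claimant; standard: a clear and cogent showing (weight is at least 77).
    (c): 50 (carrier's 39 disregarded) < 77 [not met]
  The claimant does not carry Stage 2.
So the carrier prevails.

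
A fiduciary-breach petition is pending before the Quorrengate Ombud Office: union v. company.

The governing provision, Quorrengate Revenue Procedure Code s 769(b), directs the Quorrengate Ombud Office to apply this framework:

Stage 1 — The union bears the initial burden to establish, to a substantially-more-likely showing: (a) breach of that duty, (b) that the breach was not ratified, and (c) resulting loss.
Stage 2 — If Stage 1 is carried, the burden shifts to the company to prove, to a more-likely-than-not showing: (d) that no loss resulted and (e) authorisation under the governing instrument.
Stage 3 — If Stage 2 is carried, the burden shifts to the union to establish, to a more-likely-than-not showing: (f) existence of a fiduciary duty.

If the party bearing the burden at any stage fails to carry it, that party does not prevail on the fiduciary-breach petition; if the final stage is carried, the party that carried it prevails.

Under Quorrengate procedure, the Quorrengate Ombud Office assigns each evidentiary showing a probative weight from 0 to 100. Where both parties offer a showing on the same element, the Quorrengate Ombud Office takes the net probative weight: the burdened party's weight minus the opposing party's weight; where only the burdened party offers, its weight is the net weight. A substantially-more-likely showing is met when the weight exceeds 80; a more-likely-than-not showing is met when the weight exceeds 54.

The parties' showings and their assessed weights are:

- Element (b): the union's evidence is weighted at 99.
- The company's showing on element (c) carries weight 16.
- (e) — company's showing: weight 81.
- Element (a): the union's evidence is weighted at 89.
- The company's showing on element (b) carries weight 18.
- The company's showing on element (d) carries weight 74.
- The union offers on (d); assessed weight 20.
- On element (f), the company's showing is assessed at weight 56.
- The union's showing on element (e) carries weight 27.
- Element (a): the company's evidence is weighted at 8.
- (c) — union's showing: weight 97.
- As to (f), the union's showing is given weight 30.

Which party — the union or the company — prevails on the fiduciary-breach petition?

union

Stage 1 (union, a substantially-more-likely showing, weight exceeds 80): (a) net 89−8=81 > 80 — meets; (b) net 99−18=81 > 80 — meets; (c) net 97−16=81 > 80 — meets.
  Stage 1 carried; the burden shifts to the company.
Stage 2 (company, a more-likely-than-not showing, weight exceeds 54): (d) net 74−20=54 ≤ 54 — fails; (e) net 81−27=54 ≤ 54 — fails.
  Not every element is met, so the company fails to carry Stage 2.
The analysis ends at Stage 2; the union prevails.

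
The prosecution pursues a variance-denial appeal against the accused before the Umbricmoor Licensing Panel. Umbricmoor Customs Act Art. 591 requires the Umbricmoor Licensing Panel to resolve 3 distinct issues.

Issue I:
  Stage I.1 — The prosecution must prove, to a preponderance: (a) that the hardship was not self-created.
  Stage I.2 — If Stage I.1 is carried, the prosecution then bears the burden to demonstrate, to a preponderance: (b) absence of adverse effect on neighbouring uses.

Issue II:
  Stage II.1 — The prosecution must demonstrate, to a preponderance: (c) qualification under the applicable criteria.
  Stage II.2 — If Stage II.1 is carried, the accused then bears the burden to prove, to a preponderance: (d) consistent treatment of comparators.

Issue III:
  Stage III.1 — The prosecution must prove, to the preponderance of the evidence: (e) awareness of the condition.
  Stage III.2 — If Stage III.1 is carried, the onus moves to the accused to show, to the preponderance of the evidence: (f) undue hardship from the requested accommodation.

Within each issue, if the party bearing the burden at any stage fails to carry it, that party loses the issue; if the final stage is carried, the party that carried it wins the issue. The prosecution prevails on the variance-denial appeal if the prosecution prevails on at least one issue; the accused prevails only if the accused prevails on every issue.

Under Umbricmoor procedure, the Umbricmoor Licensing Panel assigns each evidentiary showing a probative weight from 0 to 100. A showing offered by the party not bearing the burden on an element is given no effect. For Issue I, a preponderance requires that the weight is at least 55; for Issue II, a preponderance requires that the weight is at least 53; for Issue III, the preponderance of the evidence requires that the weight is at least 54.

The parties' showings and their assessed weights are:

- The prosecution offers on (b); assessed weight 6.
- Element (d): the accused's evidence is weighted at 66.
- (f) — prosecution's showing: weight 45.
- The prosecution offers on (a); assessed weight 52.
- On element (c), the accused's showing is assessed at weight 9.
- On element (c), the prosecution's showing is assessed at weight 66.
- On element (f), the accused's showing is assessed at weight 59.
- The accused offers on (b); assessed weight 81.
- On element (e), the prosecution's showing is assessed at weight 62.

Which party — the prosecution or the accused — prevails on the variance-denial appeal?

— Issue I —
Stage I.1 (prosecution, a preponderance, weight is at least 55): (a) 52 < 55 — fails.
  The prosecution does not carry Stage I.1.
The accused prevails on this issue.
— Issue II —
Stage II.1 (prosecution, a preponderance, weight is at least 53): (c) 66 (accused's 9 disregarded) ≥ 53 — meets.
  All elements met. The burden passes to the accused.
Stage II.2 (accused, a preponderance, weight is at least 53): (d) 66 ≥ 53 — meets.
  Stage II.2 carried; the final stage is satisfied.
Every stage carried; the accused prevails on this issue.
— Issue III —
At Stage III.1 the prosecution must meet the preponderance of the evidence (weight is at least 54): on (e) the weight is 62, which does reach 54, so (e) meets the standard.
  Stage III.1 is satisfied; the onus moves to the accused.
At Stage III.2 the accused must meet the preponderance of the evidence (weight is at least 54): on (f) the weight is 59 (the prosecution's 45 is given no effect), ≥ 54, so (f) meets the standard.
  Stage III.2 carried; the final stage is satisfied.
All stages carried — the accused prevails on this issue.
Per-issue: Issue I → accused; Issue II → accused; Issue III → accused. The prosecution must prevail on at least one issue; overall, the accused prevails.

accused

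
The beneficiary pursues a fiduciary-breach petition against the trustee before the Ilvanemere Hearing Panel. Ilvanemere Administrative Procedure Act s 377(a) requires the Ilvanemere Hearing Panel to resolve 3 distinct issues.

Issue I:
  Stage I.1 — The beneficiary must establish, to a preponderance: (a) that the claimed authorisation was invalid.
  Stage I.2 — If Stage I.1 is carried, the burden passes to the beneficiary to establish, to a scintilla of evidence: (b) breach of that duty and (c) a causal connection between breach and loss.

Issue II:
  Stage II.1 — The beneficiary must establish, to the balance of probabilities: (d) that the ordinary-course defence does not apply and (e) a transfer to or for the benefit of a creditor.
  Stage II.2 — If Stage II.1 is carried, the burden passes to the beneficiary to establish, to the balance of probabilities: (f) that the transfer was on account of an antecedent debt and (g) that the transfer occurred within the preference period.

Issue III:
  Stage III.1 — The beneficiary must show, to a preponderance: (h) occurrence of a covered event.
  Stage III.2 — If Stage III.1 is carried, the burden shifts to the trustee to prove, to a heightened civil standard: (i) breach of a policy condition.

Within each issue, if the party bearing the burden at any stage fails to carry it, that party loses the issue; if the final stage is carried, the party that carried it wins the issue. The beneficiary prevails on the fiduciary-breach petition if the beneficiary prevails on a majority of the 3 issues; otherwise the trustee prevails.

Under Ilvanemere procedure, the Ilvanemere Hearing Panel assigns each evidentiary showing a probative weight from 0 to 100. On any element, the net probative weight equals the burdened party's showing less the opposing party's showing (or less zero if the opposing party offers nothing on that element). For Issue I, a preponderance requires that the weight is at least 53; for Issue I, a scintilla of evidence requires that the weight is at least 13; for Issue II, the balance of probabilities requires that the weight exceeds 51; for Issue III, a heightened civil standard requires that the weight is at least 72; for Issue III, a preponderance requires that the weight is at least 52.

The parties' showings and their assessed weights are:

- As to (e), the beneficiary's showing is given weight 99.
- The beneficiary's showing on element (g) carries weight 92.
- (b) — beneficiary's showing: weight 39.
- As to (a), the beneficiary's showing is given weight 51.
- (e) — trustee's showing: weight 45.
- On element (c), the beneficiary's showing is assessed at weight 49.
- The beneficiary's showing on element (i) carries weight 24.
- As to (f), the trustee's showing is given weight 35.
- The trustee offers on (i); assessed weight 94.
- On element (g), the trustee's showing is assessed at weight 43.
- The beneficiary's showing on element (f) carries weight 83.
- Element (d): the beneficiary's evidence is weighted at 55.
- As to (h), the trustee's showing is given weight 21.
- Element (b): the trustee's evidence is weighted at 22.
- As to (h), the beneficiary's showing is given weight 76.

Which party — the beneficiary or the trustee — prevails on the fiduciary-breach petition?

— Issue I —
Stage I.1 (beneficiary, a preponderance, weight is at least 53): (a) 51 < 53 — fails.
  Not every element is met, so the beneficiary fails to carry Stage I.1.
The trustee prevails on this issue.
— Issue II —
Stage II.1 (beneficiary, the balance of probabilities, weight exceeds 51): (d) 55 > 51 — meets; (e) net 99−45=54 > 51 — meets.
  Stage II.1 carried; the burden remains with the beneficiary.
Stage II.2 (beneficiary, the balance of probabilities, weight exceeds 51): (f) net 83−35=48 ≤ 51 — fails; (g) net 92−43=49 ≤ 51 — fails.
  Stage II.2 not carried; the beneficiary fails its burden.
The trustee prevails on this issue.
— Issue III —
Stage III.1 — burden on beneficiary; standard: a preponderance (weight is at least 52).
    (h): 76 − 21 = 55 ≥ 52 [met]
  Stage III.1 is satisfied; the onus moves to the trustee.
Stage III.2 — burden on trustee; standard: a heightened civil standard (weight is at least 72).
    (i): 94 − 24 = 70 < 72 [not met]
  The trustee does not carry Stage III.2.
The beneficiary prevails on this issue.
Per-issue: Issue I → trustee; Issue II → trustee; Issue III → beneficiary. The beneficiary must prevail on a majority of issues; overall, the trustee prevails.

trustee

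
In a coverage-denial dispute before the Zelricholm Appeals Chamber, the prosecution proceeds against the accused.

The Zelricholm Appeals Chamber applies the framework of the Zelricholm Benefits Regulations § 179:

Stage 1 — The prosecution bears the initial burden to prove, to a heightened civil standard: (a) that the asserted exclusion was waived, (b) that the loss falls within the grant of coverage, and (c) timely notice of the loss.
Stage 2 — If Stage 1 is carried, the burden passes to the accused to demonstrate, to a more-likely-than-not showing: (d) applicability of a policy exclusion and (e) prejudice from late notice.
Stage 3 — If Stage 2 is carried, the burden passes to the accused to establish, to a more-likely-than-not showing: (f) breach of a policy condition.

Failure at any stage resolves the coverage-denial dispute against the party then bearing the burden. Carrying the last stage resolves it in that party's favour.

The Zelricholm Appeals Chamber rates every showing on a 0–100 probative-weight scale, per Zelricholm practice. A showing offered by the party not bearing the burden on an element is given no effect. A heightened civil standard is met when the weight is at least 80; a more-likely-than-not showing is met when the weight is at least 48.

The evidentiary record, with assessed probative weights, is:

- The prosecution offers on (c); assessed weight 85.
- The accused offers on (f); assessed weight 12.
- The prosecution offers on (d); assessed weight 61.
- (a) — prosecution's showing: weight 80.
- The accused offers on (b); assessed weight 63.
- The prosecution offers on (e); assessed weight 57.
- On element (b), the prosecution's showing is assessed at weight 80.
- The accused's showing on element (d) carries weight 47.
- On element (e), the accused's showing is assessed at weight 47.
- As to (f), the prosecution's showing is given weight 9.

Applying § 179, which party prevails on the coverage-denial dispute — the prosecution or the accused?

At Stage 1 the prosecution must meet a heightened civil standard (weight is at least 80): on (a) the weight is 80, ≥ 80, so (a) meets the standard; on (b) the weight is 80 (the accused's 63 is given no effect), which does reach 80, so (b) meets the standard; on (c) the weight is 85, which does reach 80, so (c) meets the standard.
  The prosecution carries Stage 1; the accused now bears the burden.
At Stage 2 the accused must meet a more-likely-than-not showing (weight is at least 48): on (d) the weight is 47 (the prosecution's 61 is given no effect), which does not reach 48, so (d) does not meet the standard; on (e) the weight is 47 (the prosecution's 57 is given no effect), which does not reach 48, so (e) does not meet the standard.
  Stage 2 not carried; the accused fails its burden.
The analysis ends at Stage 2; the prosecution prevails.

prosecution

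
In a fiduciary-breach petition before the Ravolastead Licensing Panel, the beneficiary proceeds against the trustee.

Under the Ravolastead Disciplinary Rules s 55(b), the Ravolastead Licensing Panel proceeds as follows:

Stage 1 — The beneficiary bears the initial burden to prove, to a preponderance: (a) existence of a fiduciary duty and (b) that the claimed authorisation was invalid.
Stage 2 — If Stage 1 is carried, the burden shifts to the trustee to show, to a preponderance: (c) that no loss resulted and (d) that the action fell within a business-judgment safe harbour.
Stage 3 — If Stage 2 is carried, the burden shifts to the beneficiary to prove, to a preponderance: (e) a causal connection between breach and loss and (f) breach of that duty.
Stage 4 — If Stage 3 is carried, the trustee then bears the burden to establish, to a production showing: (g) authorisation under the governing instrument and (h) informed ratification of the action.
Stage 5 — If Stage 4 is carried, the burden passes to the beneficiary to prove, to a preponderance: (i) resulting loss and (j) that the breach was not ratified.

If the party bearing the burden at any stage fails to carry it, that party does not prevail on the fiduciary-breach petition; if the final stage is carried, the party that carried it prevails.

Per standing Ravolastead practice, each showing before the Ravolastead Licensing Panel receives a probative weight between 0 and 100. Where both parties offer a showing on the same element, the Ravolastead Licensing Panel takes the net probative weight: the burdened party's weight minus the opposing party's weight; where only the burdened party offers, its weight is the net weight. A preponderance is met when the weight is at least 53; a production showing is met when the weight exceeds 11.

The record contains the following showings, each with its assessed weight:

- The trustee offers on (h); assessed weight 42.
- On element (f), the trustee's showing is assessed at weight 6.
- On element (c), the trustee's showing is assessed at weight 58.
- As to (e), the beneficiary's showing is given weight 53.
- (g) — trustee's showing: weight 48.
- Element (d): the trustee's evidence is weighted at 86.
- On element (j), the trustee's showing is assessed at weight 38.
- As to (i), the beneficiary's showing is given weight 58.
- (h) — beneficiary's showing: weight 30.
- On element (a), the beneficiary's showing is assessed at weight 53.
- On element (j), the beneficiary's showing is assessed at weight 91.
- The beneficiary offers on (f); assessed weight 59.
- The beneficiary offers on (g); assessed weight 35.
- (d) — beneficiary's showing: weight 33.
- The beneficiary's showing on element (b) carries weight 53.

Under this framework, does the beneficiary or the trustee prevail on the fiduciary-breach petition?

At Stage 1 the beneficiary must meet a preponderance (weight is at least 53): on (a) the weight is 53, which does reach 53, so (a) meets the standard; on (b) the weight is 53, which does reach 53, so (b) meets the standard.
  All elements met. The burden passes to the trustee.
At Stage 2 the trustee must meet a preponderance (weight is at least 53): on (c) the weight is 58, ≥ 53, so (c) meets the standard; on (d) the weight is 86 less the opposing 33 gives net 53, ≥ 53, so (d) meets the standard.
  Stage 2 is satisfied; the onus moves to the beneficiary.
At Stage 3 the beneficiary must meet a preponderance (weight is at least 53): on (e) the weight is 53, which does reach 53, so (e) meets the standard; on (f) the weight is 59 less the opposing 6 gives net 53, ≥ 53, so (f) meets the standard.
  All elements met. The burden passes to the trustee.
At Stage 4 the trustee must meet a production showing (weight exceeds 11): on (g) the weight is 48 less the opposing 35 gives net 13, which does exceed 11, so (g) meets the standard; on (h) the weight is 42 less the opposing 30 gives net 12, which does exceed 11, so (h) meets the standard.
  The trustee carries Stage 4; the beneficiary now bears the burden.
At Stage 5 the beneficiary must meet a preponderance (weight is at least 53): on (i) the weight is 58, which does reach 53, so (i) meets the standard; on (j) the weight is 91 less the opposing 38 gives net 53, which does reach 53, so (j) meets the standard.
  The beneficiary carries the last stage.
With every stage satisfied, the beneficiary prevails.

beneficiary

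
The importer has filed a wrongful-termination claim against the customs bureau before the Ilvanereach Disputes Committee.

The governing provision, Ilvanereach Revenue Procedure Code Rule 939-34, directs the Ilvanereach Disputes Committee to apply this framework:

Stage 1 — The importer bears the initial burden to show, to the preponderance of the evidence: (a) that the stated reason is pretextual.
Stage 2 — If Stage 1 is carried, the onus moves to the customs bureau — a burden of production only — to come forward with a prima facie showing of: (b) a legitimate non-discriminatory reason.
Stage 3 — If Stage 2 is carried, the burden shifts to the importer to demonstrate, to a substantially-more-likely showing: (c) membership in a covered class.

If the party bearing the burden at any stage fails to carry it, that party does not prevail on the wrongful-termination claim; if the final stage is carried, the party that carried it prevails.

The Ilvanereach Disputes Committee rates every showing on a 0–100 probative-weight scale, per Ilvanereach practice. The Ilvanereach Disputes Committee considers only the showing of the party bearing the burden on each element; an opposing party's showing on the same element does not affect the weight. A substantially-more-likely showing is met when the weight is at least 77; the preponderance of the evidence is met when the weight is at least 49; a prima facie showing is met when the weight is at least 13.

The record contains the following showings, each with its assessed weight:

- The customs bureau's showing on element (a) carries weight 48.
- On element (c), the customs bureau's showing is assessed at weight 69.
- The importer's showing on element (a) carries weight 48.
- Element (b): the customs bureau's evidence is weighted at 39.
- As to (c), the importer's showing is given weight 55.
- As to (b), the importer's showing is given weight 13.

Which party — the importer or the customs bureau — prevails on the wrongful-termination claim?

customs bureau

Stage 1 — burden on importer; standard: the preponderance of the evidence (weight is at least 49).
    (a): 48 (customs bureau's 48 disregarded) < 49 [not met]
  Stage 1 not carried; the importer fails its burden.
The analysis ends at Stage 1; the customs bureau prevails.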